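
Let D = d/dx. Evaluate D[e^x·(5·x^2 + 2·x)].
\left(5 x^{2} + 12 x + 2\right) e^{x}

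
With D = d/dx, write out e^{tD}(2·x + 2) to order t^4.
2 t + 2 x + 2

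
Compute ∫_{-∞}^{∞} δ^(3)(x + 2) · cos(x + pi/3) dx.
- \cos{\left(\frac{\pi}{6} + 2 \right)}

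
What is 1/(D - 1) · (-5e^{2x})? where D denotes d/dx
- 5 e^{2 x}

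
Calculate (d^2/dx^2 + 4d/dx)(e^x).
5 e^{x}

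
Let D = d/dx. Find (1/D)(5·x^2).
\frac{5 x^{3}}{3}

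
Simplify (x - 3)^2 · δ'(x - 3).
0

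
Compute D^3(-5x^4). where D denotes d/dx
- 120 x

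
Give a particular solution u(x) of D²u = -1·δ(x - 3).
-\frac{|x - 3|}{2}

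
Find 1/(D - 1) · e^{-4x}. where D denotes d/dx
- \frac{e^{- 4 x}}{5}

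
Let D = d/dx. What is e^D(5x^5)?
5 x^{5} + 25 x^{4} + 50 x^{3} + 50 x^{2} + 25 x + 5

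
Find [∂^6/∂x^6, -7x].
-42\frac{d^{5}}{dx^{5}}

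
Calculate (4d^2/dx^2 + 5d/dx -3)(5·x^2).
- 15 x^{2} + 50 x + 40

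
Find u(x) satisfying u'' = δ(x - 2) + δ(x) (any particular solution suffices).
\frac{|x - 2|}{2} + \frac{|x|}{2}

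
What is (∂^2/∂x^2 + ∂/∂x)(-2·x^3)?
6 x \left(- x - 2\right)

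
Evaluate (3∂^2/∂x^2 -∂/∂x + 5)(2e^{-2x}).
38 e^{- 2 x}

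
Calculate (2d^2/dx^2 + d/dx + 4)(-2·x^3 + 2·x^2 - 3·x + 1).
- 8 x^{3} + 2 x^{2} - 32 x + 9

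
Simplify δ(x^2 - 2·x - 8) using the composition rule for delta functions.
\frac{\delta(x - 4) + \delta(x + 2)}{6}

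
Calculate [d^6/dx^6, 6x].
36\frac{d^{5}}{dx^{5}}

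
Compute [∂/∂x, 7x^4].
28 x^{3}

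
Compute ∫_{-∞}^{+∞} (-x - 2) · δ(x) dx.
-2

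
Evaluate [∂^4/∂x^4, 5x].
20\frac{d^{3}}{dx^{3}}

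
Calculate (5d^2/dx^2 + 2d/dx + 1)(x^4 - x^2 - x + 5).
x^{4} + 8 x^{3} + 59 x^{2} - 5 x - 7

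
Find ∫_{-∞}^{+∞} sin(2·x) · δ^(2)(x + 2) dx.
4 \sin{\left(4 \right)}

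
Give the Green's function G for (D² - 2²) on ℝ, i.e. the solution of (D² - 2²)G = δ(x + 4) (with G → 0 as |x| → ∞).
-\frac{e^{-2|x + 4|}}{4}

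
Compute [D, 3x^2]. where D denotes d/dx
6 x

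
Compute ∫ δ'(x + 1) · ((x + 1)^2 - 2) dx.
0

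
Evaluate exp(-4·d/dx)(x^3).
x^{3} - 12 x^{2} + 48 x - 64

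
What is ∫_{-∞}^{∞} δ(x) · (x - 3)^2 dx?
9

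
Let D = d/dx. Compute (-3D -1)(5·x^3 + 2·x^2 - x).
- 5 x^{3} - 47 x^{2} - 11 x + 3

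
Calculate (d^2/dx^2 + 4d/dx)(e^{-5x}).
5 e^{- 5 x}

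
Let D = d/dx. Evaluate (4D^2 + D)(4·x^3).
12 x \left(x + 8\right)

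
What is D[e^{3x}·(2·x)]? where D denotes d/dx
\left(6 x + 2\right) e^{3 x}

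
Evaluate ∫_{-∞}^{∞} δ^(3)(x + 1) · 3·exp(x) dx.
- \frac{3}{e}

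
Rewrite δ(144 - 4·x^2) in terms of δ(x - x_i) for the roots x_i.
\frac{\delta(x - 6) + \delta(x + 6)}{48}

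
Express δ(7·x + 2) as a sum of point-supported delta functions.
\frac{\delta(x + 2/7)}{7}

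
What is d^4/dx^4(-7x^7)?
- 5880 x^{3}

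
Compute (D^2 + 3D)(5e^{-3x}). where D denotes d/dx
0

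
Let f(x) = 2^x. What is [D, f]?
2^{x} \log{\left(2 \right)}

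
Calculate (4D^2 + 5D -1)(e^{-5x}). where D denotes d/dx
74 e^{- 5 x}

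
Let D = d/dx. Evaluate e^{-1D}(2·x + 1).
2 x - 1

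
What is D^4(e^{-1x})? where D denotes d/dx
e^{- x}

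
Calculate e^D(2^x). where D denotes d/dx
2^{x + 1}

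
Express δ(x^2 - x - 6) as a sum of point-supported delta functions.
\frac{\delta(x - 3) + \delta(x + 2)}{5}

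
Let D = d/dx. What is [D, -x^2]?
- 2 x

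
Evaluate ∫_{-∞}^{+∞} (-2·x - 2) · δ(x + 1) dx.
0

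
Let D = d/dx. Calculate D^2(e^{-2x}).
4 e^{- 2 x}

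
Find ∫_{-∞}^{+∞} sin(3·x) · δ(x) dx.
0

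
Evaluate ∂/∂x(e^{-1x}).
- e^{- x}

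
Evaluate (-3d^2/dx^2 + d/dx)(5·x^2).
10 x - 30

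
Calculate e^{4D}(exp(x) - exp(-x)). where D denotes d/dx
2 \sinh{\left(x + 4 \right)}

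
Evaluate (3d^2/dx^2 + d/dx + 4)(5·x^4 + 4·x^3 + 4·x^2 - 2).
20 x^{4} + 36 x^{3} + 208 x^{2} + 80 x + 16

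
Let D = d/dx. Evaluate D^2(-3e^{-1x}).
- 3 e^{- x}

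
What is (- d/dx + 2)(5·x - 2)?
10 x - 9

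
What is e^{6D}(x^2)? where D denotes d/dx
x^{2} + 12 x + 36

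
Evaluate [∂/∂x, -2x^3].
- 6 x^{2}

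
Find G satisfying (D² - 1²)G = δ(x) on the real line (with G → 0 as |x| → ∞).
-\frac{e^{-|x|}}{2}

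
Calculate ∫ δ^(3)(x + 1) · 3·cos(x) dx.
3 \sin{\left(1 \right)}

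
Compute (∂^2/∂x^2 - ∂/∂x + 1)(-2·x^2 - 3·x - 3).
- 2 x^{2} + x - 4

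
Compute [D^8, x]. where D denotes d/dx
8D^{7}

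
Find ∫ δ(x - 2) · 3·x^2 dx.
12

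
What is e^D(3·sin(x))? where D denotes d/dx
3 \sin{\left(x + 1 \right)}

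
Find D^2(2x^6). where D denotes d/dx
60 x^{4}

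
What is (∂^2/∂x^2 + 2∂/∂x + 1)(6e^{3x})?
96 e^{3 x}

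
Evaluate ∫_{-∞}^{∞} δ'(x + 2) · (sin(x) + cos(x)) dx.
- \sin{\left(2 \right)} - \cos{\left(2 \right)}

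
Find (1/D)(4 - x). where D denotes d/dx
- \frac{x^{2}}{2} + 4 x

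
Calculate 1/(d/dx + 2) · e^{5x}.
\frac{e^{5 x}}{7}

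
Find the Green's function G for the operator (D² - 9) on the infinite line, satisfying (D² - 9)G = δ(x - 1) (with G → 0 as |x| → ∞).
-\frac{e^{-3|x - 1|}}{6}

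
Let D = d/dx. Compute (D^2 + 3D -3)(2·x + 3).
- 6 x - 3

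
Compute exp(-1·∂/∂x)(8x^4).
8 x^{4} - 32 x^{3} + 48 x^{2} - 32 x + 8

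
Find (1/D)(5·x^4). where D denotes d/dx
x^{5}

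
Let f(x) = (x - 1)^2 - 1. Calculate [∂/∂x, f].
2 x - 2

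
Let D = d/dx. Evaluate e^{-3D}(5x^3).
5 x^{3} - 45 x^{2} + 135 x - 135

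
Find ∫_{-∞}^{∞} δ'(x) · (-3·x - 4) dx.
3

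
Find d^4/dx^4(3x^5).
360 x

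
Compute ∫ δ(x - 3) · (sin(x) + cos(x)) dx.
\cos{\left(3 \right)} + \sin{\left(3 \right)}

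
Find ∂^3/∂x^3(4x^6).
480 x^{3}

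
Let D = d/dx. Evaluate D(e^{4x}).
4 e^{4 x}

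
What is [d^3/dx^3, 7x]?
21\frac{d^{2}}{dx^{2}}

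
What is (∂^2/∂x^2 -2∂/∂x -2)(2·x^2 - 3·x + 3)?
- 4 x^{2} - 2 x + 4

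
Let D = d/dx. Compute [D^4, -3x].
-12D^{3}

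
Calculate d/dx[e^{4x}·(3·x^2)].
6 x \left(2 x + 1\right) e^{4 x}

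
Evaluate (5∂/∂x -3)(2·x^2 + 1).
- 6 x^{2} + 20 x - 3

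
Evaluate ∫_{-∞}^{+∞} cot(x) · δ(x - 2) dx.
\cot{\left(2 \right)}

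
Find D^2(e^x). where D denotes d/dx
e^{x}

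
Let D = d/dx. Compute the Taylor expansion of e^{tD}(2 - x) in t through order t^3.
- t - x + 2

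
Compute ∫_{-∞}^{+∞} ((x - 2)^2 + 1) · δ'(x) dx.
4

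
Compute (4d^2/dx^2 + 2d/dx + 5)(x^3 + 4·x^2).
5 x^{3} + 26 x^{2} + 40 x + 32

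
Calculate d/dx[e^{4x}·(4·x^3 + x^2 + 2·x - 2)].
\left(16 x^{3} + 16 x^{2} + 10 x - 6\right) e^{4 x}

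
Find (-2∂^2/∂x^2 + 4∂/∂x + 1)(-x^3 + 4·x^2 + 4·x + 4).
- x^{3} - 8 x^{2} + 48 x + 4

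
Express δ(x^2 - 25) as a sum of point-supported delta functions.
\frac{\delta(x - 5) + \delta(x + 5)}{10}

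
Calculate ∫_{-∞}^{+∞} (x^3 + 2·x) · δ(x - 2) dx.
12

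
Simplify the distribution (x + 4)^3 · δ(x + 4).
0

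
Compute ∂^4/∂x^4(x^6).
360 x^{2}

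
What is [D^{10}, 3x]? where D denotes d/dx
30D^{9}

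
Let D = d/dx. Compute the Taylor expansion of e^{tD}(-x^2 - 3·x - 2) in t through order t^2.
- t^{2} - t \left(2 x + 3\right) - x^{2} - 3 x - 2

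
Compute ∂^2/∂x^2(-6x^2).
-12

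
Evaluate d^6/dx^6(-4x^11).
- 1330560 x^{5}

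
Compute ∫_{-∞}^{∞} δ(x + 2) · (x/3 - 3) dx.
- \frac{11}{3}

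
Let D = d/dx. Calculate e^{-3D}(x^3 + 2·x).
x^{3} - 9 x^{2} + 29 x - 33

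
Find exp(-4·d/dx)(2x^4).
2 x^{4} - 32 x^{3} + 192 x^{2} - 512 x + 512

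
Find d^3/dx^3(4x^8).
1344 x^{5}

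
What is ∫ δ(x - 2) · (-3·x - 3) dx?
-9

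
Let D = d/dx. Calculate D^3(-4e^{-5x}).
500 e^{- 5 x}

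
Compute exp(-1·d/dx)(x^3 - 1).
x^{3} - 3 x^{2} + 3 x - 2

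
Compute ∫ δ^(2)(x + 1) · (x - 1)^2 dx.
2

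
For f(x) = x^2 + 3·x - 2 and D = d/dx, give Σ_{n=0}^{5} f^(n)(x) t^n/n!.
t^{2} + t \left(2 x + 3\right) + x^{2} + 3 x - 2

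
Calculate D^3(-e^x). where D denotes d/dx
- e^{x}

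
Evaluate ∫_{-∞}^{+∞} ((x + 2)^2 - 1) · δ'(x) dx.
-4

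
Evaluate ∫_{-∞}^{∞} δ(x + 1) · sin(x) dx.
- \sin{\left(1 \right)}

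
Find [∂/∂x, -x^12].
- 12 x^{11}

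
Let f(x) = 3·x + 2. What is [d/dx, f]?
3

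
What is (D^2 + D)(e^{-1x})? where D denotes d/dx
0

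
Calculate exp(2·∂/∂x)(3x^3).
3 x^{3} + 18 x^{2} + 36 x + 24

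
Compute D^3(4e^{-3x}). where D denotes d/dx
- 108 e^{- 3 x}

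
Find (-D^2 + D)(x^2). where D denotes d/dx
2 x - 2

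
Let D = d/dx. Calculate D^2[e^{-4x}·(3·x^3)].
6 x \left(8 x^{2} - 12 x + 3\right) e^{- 4 x}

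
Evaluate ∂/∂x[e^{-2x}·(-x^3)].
x^{2} \left(2 x - 3\right) e^{- 2 x}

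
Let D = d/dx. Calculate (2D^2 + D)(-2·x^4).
8 x^{2} \left(- x - 6\right)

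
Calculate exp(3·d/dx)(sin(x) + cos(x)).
\sqrt{2} \sin{\left(x + \frac{\pi}{4} + 3 \right)}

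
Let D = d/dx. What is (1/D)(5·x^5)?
\frac{5 x^{6}}{6}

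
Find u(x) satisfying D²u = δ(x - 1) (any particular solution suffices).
\frac{|x - 1|}{2}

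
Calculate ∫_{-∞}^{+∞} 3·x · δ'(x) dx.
-3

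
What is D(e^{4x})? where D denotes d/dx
4 e^{4 x}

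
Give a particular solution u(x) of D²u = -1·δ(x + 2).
-\frac{|x + 2|}{2}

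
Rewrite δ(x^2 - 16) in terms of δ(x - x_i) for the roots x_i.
\frac{\delta(x + 4) + \delta(x - 4)}{8}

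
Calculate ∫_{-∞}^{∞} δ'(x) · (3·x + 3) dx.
-3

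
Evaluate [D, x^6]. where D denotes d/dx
6 x^{5}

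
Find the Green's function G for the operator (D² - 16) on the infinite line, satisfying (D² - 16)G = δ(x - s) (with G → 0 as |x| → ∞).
-\frac{e^{-4|x-s|}}{8}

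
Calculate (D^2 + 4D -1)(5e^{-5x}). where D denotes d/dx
20 e^{- 5 x}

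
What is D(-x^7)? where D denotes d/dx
- 7 x^{6}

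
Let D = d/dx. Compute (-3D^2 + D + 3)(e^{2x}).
- 7 e^{2 x}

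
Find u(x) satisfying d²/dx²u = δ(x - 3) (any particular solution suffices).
\frac{|x - 3|}{2}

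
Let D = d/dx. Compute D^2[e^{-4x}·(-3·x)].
24 \left(1 - 2 x\right) e^{- 4 x}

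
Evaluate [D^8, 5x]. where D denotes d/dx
40D^{7}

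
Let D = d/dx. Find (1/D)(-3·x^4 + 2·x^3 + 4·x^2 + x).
- \frac{3 x^{5}}{5} + \frac{x^{4}}{2} + \frac{4 x^{3}}{3} + \frac{x^{2}}{2}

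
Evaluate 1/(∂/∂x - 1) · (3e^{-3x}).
- \frac{3 e^{- 3 x}}{4}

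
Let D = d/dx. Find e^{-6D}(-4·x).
24 - 4 x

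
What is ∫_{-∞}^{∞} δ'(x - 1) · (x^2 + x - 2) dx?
-3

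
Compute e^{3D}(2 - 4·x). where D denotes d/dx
- 4 x - 10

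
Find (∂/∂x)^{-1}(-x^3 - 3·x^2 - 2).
- \frac{x^{4}}{4} - x^{3} - 2 x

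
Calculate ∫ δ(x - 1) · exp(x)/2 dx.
\frac{e}{2}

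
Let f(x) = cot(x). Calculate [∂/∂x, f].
- \frac{1}{\sin^{2}{\left(x \right)}}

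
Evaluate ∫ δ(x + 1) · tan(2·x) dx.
- \tan{\left(2 \right)}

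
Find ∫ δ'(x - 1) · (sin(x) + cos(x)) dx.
- \cos{\left(1 \right)} + \sin{\left(1 \right)}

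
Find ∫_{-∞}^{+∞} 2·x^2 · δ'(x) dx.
0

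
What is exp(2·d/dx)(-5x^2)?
- 5 x^{2} - 20 x - 20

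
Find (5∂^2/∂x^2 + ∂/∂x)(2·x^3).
6 x \left(x + 10\right)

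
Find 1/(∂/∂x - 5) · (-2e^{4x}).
2 e^{4 x}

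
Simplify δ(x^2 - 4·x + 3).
\frac{\delta(x - 1) + \delta(x - 3)}{2}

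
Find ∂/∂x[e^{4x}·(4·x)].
\left(16 x + 4\right) e^{4 x}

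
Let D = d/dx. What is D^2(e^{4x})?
16 e^{4 x}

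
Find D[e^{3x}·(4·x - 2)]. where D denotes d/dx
\left(12 x - 2\right) e^{3 x}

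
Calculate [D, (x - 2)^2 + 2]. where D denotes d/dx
2 x - 4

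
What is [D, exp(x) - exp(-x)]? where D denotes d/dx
2 \cosh{\left(x \right)}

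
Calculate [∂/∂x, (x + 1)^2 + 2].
2 x + 2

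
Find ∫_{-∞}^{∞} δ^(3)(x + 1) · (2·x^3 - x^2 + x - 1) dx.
-12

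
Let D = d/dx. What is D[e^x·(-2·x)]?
2 \left(- x - 1\right) e^{x}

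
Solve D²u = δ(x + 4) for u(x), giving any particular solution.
\frac{|x + 4|}{2}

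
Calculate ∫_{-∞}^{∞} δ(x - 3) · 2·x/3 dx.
2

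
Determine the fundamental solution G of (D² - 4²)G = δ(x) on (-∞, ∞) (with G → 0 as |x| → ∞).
-\frac{e^{-4|x|}}{8}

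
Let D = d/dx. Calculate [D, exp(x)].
e^{x}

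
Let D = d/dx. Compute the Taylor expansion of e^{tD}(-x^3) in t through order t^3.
- t^{3} - 3 t^{2} x - 3 t x^{2} - x^{3}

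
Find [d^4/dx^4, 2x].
8\frac{d^{3}}{dx^{3}}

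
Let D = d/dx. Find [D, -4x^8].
- 32 x^{7}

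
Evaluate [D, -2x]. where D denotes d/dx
-2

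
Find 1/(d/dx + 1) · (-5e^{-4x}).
\frac{5 e^{- 4 x}}{3}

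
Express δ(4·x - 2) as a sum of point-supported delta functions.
\frac{\delta(x - 1/2)}{4}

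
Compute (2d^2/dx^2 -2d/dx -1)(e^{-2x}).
11 e^{- 2 x}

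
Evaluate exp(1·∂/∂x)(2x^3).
2 x^{3} + 6 x^{2} + 6 x + 2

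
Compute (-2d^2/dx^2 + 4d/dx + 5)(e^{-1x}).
- e^{- x}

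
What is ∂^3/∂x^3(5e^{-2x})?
- 40 e^{- 2 x}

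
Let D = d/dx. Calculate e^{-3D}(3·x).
3 x - 9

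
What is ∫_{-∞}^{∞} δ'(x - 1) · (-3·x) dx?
3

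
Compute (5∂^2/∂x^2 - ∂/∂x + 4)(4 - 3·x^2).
- 12 x^{2} + 6 x - 14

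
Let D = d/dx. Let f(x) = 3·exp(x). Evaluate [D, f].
3 e^{x}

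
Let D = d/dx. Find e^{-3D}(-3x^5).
- 3 x^{5} + 45 x^{4} - 270 x^{3} + 810 x^{2} - 1215 x + 729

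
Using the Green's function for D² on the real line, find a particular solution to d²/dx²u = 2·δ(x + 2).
|x + 2|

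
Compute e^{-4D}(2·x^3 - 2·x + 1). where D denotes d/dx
2 x^{3} - 24 x^{2} + 94 x - 119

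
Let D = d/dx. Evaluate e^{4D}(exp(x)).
e^{x + 4}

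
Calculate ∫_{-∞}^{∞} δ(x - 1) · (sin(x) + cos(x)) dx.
\cos{\left(1 \right)} + \sin{\left(1 \right)}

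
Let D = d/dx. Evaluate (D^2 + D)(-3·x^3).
9 x \left(- x - 2\right)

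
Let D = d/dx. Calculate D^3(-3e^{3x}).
- 81 e^{3 x}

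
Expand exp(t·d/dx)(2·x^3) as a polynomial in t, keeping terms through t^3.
2 t^{3} + 6 t^{2} x + 6 t x^{2} + 2 x^{3}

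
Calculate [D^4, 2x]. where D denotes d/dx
8D^{3}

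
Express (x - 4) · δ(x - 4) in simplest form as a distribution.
0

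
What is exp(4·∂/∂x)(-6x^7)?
- 6 x^{7} - 168 x^{6} - 2016 x^{5} - 13440 x^{4} - 53760 x^{3} - 129024 x^{2} - 172032 x - 98304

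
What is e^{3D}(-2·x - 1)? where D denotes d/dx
- 2 x - 7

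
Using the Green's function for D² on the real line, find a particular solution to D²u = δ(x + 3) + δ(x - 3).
\frac{|x + 3|}{2} + \frac{|x - 3|}{2}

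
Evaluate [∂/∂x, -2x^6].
- 12 x^{5}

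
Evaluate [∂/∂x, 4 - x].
-1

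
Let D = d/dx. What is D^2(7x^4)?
84 x^{2}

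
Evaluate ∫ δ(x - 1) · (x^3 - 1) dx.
0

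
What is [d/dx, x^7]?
7 x^{6}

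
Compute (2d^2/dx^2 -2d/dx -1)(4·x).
- 4 x - 8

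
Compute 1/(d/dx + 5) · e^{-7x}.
- \frac{e^{- 7 x}}{2}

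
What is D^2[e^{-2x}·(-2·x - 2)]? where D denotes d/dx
- 8 x e^{- 2 x}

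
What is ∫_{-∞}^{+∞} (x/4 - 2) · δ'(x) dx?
- \frac{1}{4}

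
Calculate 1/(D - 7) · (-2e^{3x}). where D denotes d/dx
\frac{e^{3 x}}{2}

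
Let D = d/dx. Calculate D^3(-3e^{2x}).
- 24 e^{2 x}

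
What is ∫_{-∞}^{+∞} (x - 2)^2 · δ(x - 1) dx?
1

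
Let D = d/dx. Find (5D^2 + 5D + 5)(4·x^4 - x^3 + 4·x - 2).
20 x^{4} + 75 x^{3} + 225 x^{2} - 10 x + 10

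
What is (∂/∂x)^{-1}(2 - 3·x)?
- \frac{3 x^{2}}{2} + 2 x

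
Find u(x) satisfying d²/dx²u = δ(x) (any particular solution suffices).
\frac{|x|}{2}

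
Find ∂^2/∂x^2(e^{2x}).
4 e^{2 x}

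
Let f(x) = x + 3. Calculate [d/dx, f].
1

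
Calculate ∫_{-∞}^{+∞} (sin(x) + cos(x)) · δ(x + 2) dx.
- \sin{\left(2 \right)} + \cos{\left(2 \right)}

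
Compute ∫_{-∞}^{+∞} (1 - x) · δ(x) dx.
1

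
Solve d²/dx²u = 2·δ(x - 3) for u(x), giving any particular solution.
|x - 3|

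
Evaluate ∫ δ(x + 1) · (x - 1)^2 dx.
4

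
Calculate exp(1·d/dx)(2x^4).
2 x^{4} + 8 x^{3} + 12 x^{2} + 8 x + 2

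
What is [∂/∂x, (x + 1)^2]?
2 x + 2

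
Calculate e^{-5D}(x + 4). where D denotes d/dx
x - 1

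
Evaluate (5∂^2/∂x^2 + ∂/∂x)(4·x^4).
16 x^{2} \left(x + 15\right)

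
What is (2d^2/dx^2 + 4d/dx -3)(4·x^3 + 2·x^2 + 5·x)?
- 12 x^{3} + 42 x^{2} + 49 x + 28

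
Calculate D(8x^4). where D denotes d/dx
32 x^{3}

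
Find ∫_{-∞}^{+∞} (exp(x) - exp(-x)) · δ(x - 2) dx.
2 \sinh{\left(2 \right)}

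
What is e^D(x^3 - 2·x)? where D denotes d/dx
x^{3} + 3 x^{2} + x - 1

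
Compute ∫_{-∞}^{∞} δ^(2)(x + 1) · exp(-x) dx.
e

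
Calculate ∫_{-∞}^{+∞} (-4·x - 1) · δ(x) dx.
-1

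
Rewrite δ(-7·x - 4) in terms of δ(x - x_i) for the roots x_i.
\frac{\delta(x + 4/7)}{7}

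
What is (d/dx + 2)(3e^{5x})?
21 e^{5 x}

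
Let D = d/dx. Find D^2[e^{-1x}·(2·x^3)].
2 x \left(x^{2} - 6 x + 6\right) e^{- x}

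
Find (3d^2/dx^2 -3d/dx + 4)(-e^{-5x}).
- 94 e^{- 5 x}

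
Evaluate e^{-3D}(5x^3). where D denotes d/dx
5 x^{3} - 45 x^{2} + 135 x - 135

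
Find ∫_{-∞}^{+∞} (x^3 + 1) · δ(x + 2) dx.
-7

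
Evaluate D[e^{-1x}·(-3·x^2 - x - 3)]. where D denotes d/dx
\left(3 x^{2} - 5 x + 2\right) e^{- x}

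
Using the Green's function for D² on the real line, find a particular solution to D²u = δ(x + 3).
\frac{|x + 3|}{2}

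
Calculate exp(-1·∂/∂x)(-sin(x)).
- \sin{\left(x - 1 \right)}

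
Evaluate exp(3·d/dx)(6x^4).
6 x^{4} + 72 x^{3} + 324 x^{2} + 648 x + 486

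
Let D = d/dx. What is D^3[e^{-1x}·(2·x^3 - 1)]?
\left(- 2 x^{3} + 18 x^{2} - 36 x + 13\right) e^{- x}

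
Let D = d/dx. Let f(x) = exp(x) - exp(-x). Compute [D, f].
2 \cosh{\left(x \right)}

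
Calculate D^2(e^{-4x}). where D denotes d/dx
16 e^{- 4 x}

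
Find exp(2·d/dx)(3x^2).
3 x^{2} + 12 x + 12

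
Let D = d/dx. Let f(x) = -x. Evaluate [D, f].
-1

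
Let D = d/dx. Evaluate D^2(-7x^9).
- 504 x^{7}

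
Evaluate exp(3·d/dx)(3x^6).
3 x^{6} + 54 x^{5} + 405 x^{4} + 1620 x^{3} + 3645 x^{2} + 4374 x + 2187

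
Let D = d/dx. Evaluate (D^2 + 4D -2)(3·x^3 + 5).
- 6 x^{3} + 36 x^{2} + 18 x - 10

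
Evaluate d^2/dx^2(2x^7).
84 x^{5}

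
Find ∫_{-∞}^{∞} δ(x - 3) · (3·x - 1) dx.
8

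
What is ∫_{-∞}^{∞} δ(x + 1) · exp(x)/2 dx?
\frac{1}{2 e}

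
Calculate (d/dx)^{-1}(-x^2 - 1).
- \frac{x^{3}}{3} - x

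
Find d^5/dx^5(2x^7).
5040 x^{2}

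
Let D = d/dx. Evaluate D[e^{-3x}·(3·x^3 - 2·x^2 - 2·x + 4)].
\left(- 9 x^{3} + 15 x^{2} + 2 x - 14\right) e^{- 3 x}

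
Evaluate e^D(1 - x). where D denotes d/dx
- x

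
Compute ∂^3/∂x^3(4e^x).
4 e^{x}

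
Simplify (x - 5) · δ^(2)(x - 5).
-2\delta'(x - 5)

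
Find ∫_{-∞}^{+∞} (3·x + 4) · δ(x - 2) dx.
10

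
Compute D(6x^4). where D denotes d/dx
24 x^{3}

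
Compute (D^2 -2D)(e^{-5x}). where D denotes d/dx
35 e^{- 5 x}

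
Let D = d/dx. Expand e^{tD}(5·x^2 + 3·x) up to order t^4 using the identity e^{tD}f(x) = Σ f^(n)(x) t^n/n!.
5 t^{2} + t \left(10 x + 3\right) + 5 x^{2} + 3 x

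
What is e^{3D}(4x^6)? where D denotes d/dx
4 x^{6} + 72 x^{5} + 540 x^{4} + 2160 x^{3} + 4860 x^{2} + 5832 x + 2916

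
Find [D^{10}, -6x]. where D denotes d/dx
-60D^{9}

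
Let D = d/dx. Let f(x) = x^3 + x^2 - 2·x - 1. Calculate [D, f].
3 x^{2} + 2 x - 2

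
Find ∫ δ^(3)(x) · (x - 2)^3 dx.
-6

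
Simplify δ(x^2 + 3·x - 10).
\frac{\delta(x - 2) + \delta(x + 5)}{7}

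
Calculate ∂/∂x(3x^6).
18 x^{5}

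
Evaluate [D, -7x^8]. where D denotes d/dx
- 56 x^{7}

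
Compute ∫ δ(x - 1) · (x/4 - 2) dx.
- \frac{7}{4}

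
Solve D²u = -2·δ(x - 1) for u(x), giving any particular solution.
-|x - 1|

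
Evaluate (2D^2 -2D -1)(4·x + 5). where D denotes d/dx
- 4 x - 13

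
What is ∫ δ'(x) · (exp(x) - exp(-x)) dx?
-2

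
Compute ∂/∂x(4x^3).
12 x^{2}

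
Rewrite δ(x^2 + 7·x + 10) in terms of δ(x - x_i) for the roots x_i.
\frac{\delta(x + 5) + \delta(x + 2)}{3}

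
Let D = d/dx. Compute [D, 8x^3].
24 x^{2}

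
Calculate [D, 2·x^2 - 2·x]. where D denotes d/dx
4 x - 2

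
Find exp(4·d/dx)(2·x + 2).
2 x + 10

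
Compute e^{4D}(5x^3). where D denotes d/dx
5 x^{3} + 60 x^{2} + 240 x + 320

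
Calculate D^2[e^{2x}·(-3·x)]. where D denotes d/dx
12 \left(- x - 1\right) e^{2 x}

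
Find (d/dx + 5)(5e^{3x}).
40 e^{3 x}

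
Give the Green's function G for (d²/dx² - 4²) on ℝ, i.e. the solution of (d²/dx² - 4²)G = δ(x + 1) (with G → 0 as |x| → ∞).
-\frac{e^{-4|x + 1|}}{8}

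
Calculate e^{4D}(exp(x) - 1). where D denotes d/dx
e^{x + 4} - 1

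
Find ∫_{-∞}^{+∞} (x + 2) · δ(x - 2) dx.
4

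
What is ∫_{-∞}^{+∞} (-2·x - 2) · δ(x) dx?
-2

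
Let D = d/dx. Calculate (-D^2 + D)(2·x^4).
8 x^{2} \left(x - 3\right)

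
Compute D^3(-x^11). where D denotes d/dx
- 990 x^{8}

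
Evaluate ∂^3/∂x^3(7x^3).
42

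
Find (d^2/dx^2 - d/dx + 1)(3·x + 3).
3 x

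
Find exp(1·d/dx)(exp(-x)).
e^{- x - 1}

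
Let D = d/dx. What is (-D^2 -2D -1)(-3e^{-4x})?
27 e^{- 4 x}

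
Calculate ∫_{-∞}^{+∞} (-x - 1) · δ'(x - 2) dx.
1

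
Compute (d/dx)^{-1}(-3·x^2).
- x^{3}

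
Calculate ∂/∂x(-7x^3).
- 21 x^{2}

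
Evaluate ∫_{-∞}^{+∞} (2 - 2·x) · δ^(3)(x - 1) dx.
0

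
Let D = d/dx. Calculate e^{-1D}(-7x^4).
- 7 x^{4} + 28 x^{3} - 42 x^{2} + 28 x - 7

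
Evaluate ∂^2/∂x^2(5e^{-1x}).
5 e^{- x}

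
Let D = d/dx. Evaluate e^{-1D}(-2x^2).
- 2 x^{2} + 4 x - 2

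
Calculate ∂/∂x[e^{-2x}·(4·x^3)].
x^{2} \left(12 - 8 x\right) e^{- 2 x}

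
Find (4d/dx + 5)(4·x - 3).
20 x + 1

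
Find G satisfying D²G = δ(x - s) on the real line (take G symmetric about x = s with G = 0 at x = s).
\frac{|x - s|}{2}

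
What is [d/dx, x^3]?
3 x^{2}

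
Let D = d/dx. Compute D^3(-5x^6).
- 600 x^{3}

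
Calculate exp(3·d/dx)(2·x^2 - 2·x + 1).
2 x^{2} + 10 x + 13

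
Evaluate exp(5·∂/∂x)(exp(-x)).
e^{- x - 5}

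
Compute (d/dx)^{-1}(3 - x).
- \frac{x^{2}}{2} + 3 x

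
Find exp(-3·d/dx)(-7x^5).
- 7 x^{5} + 105 x^{4} - 630 x^{3} + 1890 x^{2} - 2835 x + 1701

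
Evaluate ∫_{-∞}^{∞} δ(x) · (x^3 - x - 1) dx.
-1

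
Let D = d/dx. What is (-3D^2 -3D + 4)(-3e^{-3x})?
42 e^{- 3 x}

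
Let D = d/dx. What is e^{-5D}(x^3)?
x^{3} - 15 x^{2} + 75 x - 125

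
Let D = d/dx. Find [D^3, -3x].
-9D^{2}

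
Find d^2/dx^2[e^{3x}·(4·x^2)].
\left(36 x^{2} + 48 x + 8\right) e^{3 x}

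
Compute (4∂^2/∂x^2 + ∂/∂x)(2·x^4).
8 x^{2} \left(x + 12\right)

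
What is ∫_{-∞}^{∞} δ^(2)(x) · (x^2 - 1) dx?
2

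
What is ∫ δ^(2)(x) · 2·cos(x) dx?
-2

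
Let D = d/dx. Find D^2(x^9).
72 x^{7}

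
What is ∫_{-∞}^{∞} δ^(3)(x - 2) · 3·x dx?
0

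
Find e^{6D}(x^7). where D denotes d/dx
x^{7} + 42 x^{6} + 756 x^{5} + 7560 x^{4} + 45360 x^{3} + 163296 x^{2} + 326592 x + 279936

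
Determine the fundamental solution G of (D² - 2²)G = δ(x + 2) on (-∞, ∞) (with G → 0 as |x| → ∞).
-\frac{e^{-2|x + 2|}}{4}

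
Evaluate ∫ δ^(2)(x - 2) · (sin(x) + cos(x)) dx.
- \sin{\left(2 \right)} - \cos{\left(2 \right)}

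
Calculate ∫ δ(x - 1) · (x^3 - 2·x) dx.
-1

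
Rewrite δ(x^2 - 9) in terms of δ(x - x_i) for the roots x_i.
\frac{\delta(x + 3) + \delta(x - 3)}{6}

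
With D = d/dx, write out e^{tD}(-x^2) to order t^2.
- t^{2} - 2 t x - x^{2}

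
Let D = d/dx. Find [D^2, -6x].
-12D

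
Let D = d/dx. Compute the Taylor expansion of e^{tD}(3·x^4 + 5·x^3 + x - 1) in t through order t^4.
3 t^{4} + t^{3} \left(12 x + 5\right) + 3 t^{2} x \left(6 x + 5\right) + t \left(12 x^{3} + 15 x^{2} + 1\right) + 3 x^{4} + 5 x^{3} + x - 1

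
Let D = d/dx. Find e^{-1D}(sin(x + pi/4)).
\sin{\left(x - 1 + \frac{\pi}{4} \right)}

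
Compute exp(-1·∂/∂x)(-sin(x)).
- \sin{\left(x - 1 \right)}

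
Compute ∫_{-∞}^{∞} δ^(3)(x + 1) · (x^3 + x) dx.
-6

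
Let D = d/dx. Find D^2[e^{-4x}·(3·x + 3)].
24 \left(2 x + 1\right) e^{- 4 x}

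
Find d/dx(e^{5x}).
5 e^{5 x}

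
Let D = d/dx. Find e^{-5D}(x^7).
x^{7} - 35 x^{6} + 525 x^{5} - 4375 x^{4} + 21875 x^{3} - 65625 x^{2} + 109375 x - 78125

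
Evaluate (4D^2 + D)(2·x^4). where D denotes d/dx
8 x^{2} \left(x + 12\right)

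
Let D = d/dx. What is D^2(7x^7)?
294 x^{5}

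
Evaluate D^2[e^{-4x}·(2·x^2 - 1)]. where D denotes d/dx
4 \left(8 x^{2} - 8 x - 3\right) e^{- 4 x}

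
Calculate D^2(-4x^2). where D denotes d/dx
-8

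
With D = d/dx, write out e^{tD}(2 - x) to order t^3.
- t - x + 2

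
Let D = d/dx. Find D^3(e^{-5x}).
- 125 e^{- 5 x}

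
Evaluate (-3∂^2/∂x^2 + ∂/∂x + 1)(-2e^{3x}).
46 e^{3 x}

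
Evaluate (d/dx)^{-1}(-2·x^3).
- \frac{x^{4}}{2}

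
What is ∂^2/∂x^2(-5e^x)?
- 5 e^{x}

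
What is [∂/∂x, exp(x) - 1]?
e^{x}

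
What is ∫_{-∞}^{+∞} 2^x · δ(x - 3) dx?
8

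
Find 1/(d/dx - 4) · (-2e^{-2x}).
\frac{e^{- 2 x}}{3}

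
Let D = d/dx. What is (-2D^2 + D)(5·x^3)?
15 x \left(x - 4\right)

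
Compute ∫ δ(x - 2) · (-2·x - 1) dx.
-5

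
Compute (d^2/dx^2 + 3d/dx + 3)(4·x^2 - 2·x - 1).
12 x^{2} + 18 x - 1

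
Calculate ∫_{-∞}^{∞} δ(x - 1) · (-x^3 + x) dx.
0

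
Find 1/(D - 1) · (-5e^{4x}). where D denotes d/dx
- \frac{5 e^{4 x}}{3}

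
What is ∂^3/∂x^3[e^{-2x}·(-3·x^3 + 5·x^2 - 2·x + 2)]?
2 \left(12 x^{3} - 74 x^{2} + 122 x - 59\right) e^{- 2 x}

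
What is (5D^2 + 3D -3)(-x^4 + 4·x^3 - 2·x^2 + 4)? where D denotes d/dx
3 x^{4} - 24 x^{3} - 18 x^{2} + 108 x - 32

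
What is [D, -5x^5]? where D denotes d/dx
- 25 x^{4}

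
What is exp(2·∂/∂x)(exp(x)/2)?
\frac{e^{x + 2}}{2}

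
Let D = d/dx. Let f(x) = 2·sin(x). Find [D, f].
2 \cos{\left(x \right)}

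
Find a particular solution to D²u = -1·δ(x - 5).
-\frac{|x - 5|}{2}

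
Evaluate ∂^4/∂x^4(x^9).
3024 x^{5}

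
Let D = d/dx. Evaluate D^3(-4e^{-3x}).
108 e^{- 3 x}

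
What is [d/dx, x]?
1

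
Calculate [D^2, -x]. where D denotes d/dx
-2D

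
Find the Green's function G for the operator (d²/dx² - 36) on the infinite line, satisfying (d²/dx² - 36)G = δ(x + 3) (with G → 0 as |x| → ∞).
-\frac{e^{-6|x + 3|}}{12}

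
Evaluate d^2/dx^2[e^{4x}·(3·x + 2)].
\left(48 x + 56\right) e^{4 x}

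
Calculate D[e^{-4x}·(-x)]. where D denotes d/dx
\left(4 x - 1\right) e^{- 4 x}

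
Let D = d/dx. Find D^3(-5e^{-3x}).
135 e^{- 3 x}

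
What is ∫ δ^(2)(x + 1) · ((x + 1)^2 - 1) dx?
2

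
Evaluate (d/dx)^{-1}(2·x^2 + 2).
\frac{2 x^{3}}{3} + 2 x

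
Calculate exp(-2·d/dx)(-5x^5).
- 5 x^{5} + 50 x^{4} - 200 x^{3} + 400 x^{2} - 400 x + 160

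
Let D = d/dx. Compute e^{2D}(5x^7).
5 x^{7} + 70 x^{6} + 420 x^{5} + 1400 x^{4} + 2800 x^{3} + 3360 x^{2} + 2240 x + 640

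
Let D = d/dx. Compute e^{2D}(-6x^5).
- 6 x^{5} - 60 x^{4} - 240 x^{3} - 480 x^{2} - 480 x - 192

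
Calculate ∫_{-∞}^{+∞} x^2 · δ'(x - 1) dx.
-2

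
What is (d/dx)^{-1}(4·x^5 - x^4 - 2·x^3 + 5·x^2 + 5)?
\frac{2 x^{6}}{3} - \frac{x^{5}}{5} - \frac{x^{4}}{2} + \frac{5 x^{3}}{3} + 5 x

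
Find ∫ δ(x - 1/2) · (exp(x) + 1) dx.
1 + e^{\frac{1}{2}}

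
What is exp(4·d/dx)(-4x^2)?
- 4 x^{2} - 32 x - 64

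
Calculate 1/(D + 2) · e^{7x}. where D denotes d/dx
\frac{e^{7 x}}{9}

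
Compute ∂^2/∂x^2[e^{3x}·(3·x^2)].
\left(27 x^{2} + 36 x + 6\right) e^{3 x}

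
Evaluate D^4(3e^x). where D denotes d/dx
3 e^{x}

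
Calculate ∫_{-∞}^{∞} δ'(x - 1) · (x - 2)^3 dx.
-3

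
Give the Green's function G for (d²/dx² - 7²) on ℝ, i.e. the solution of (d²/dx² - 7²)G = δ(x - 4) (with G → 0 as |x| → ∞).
-\frac{e^{-7|x - 4|}}{14}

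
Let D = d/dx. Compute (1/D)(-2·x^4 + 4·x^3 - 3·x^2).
- \frac{2 x^{5}}{5} + x^{4} - x^{3}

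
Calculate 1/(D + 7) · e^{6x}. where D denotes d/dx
\frac{e^{6 x}}{13}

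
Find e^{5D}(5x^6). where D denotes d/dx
5 x^{6} + 150 x^{5} + 1875 x^{4} + 12500 x^{3} + 46875 x^{2} + 93750 x + 78125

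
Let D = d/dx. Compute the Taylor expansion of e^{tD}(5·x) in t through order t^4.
5 t + 5 x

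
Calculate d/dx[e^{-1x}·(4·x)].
4 \left(1 - x\right) e^{- x}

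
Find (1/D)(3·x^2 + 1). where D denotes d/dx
x^{3} + x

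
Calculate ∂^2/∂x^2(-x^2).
-2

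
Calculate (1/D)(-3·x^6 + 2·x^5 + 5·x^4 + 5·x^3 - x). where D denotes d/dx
- \frac{3 x^{7}}{7} + \frac{x^{6}}{3} + x^{5} + \frac{5 x^{4}}{4} - \frac{x^{2}}{2}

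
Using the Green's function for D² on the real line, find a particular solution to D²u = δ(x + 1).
\frac{|x + 1|}{2}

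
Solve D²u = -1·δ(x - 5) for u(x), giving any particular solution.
-\frac{|x - 5|}{2}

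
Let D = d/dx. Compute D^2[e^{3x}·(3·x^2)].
\left(27 x^{2} + 36 x + 6\right) e^{3 x}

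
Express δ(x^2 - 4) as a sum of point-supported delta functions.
\frac{\delta(x - 2) + \delta(x + 2)}{4}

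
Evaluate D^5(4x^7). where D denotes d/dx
10080 x^{2}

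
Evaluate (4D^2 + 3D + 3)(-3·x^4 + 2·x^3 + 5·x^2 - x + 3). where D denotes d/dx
- 9 x^{4} - 30 x^{3} - 111 x^{2} + 75 x + 46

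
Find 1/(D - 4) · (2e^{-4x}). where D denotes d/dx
- \frac{e^{- 4 x}}{4}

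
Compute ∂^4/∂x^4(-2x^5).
- 240 x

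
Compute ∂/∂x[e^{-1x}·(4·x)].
4 \left(1 - x\right) e^{- x}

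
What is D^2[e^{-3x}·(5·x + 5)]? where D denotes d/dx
15 \left(3 x + 1\right) e^{- 3 x}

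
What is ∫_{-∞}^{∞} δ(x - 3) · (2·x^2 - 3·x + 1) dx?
10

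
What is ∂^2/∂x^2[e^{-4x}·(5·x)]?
40 \left(2 x - 1\right) e^{- 4 x}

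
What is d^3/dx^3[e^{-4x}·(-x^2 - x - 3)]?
8 \left(8 x^{2} - 4 x + 21\right) e^{- 4 x}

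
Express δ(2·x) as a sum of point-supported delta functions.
\frac{\delta(x)}{2}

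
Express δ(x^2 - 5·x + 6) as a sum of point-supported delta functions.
\frac{\delta(x - 3) + \delta(x - 2)}{1}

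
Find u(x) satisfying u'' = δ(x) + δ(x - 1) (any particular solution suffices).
\frac{|x|}{2} + \frac{|x - 1|}{2}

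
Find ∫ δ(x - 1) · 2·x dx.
2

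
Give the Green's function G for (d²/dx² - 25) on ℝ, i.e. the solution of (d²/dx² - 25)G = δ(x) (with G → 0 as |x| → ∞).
-\frac{e^{-5|x|}}{10}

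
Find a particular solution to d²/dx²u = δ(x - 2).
\frac{|x - 2|}{2}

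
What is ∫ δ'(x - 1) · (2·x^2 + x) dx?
-5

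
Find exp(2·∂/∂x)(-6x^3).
- 6 x^{3} - 36 x^{2} - 72 x - 48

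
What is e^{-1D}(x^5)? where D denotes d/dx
x^{5} - 5 x^{4} + 10 x^{3} - 10 x^{2} + 5 x - 1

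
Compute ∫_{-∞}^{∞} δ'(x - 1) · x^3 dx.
-3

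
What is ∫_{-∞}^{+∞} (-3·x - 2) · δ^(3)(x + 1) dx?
0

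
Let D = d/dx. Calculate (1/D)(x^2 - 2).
\frac{x^{3}}{3} - 2 x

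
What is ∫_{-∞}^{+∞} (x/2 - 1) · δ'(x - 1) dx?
- \frac{1}{2}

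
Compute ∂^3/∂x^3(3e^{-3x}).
- 81 e^{- 3 x}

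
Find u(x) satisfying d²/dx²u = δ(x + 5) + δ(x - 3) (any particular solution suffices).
\frac{|x + 5|}{2} + \frac{|x - 3|}{2}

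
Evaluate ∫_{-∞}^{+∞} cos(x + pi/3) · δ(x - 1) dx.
\cos{\left(1 + \frac{\pi}{3} \right)}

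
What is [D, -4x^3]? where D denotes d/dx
- 12 x^{2}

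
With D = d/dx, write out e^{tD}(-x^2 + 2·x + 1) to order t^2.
- t^{2} - 2 t \left(x - 1\right) - x^{2} + 2 x + 1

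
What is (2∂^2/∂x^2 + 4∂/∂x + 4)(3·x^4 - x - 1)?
12 x^{4} + 48 x^{3} + 72 x^{2} - 4 x - 8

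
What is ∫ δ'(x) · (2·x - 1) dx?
-2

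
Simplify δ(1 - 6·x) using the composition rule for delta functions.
\frac{\delta(x - 1/6)}{6}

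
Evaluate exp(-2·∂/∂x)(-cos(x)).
- \cos{\left(x - 2 \right)}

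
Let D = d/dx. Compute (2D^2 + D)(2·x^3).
6 x \left(x + 4\right)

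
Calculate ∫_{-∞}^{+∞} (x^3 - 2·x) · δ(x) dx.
0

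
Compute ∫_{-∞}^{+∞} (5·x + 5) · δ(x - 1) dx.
10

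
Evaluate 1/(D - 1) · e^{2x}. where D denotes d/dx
e^{2 x}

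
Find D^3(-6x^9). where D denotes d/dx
- 3024 x^{6}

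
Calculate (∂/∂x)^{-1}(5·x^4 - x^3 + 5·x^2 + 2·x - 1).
x^{5} - \frac{x^{4}}{4} + \frac{5 x^{3}}{3} + x^{2} - x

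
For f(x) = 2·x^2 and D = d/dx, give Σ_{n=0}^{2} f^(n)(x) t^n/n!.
2 t^{2} + 4 t x + 2 x^{2}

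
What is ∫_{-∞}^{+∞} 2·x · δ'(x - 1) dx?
-2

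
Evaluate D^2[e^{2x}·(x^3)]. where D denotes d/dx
2 x \left(2 x^{2} + 6 x + 3\right) e^{2 x}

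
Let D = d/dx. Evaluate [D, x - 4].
1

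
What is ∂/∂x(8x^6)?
48 x^{5}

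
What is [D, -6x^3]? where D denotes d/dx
- 18 x^{2}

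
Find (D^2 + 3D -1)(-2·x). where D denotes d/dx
2 x - 6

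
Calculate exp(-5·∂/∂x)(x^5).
x^{5} - 25 x^{4} + 250 x^{3} - 1250 x^{2} + 3125 x - 3125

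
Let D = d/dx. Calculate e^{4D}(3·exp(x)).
3 e^{x + 4}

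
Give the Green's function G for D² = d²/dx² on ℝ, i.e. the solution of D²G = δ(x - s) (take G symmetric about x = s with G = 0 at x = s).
\frac{|x - s|}{2}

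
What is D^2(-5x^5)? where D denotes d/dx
- 100 x^{3}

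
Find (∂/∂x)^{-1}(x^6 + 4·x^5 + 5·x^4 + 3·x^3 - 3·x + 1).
\frac{x^{7}}{7} + \frac{2 x^{6}}{3} + x^{5} + \frac{3 x^{4}}{4} - \frac{3 x^{2}}{2} + x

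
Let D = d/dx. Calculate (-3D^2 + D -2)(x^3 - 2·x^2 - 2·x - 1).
- 2 x^{3} + 7 x^{2} - 18 x + 12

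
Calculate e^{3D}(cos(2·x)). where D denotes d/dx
\cos{\left(2 x + 6 \right)}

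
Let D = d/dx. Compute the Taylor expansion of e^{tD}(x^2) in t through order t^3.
t^{2} + 2 t x + x^{2}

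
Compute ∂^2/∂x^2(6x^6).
180 x^{4}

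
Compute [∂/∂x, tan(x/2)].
\frac{1}{\cos{\left(x \right)} + 1}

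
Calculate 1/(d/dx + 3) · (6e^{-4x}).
- 6 e^{- 4 x}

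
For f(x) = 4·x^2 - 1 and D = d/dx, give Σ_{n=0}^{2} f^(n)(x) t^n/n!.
4 t^{2} + 8 t x + 4 x^{2} - 1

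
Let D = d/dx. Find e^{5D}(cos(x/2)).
\cos{\left(\frac{x}{2} + \frac{5}{2} \right)}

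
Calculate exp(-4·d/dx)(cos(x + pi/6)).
\cos{\left(x - 4 + \frac{\pi}{6} \right)}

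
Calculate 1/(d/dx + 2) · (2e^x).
\frac{2 e^{x}}{3}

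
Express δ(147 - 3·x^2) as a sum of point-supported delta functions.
\frac{\delta(x - 7) + \delta(x + 7)}{42}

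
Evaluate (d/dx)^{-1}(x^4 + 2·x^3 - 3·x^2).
\frac{x^{5}}{5} + \frac{x^{4}}{2} - x^{3}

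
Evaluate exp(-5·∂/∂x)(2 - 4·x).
22 - 4 x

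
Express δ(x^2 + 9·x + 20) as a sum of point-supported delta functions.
\frac{\delta(x + 4) + \delta(x + 5)}{1}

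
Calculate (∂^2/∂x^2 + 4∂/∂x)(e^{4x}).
32 e^{4 x}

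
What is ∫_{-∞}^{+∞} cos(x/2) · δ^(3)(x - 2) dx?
- \frac{\sin{\left(1 \right)}}{8}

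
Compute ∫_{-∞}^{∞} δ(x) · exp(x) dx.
1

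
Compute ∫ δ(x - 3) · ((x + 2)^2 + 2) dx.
27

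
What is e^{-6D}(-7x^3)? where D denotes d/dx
- 7 x^{3} + 126 x^{2} - 756 x + 1512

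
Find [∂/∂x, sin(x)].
\cos{\left(x \right)}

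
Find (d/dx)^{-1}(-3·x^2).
- x^{3}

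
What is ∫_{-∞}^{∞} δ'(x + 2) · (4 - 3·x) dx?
3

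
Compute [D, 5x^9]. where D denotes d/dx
45 x^{8}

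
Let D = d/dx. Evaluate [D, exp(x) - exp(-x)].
2 \cosh{\left(x \right)}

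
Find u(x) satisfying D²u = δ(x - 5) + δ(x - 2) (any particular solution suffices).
\frac{|x - 5|}{2} + \frac{|x - 2|}{2}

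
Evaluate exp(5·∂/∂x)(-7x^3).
- 7 x^{3} - 105 x^{2} - 525 x - 875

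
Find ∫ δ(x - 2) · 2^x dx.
4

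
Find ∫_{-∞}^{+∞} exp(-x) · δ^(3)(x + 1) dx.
e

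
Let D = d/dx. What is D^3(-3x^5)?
- 180 x^{2}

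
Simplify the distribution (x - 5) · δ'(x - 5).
-\delta(x - 5)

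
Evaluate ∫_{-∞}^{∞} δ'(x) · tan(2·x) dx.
-2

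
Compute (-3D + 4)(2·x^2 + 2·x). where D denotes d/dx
8 x^{2} - 4 x - 6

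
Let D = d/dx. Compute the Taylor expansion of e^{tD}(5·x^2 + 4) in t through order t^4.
5 t^{2} + 10 t x + 5 x^{2} + 4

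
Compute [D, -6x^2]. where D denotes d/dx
- 12 x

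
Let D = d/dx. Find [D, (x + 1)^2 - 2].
2 x + 2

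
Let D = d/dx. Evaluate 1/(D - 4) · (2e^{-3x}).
- \frac{2 e^{- 3 x}}{7}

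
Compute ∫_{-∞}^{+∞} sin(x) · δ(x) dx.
0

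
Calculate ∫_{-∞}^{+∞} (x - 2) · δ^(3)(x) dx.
0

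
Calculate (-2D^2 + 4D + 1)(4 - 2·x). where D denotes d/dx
- 2 x - 4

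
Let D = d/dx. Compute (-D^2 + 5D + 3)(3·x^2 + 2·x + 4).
9 x^{2} + 36 x + 16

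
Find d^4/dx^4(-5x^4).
-120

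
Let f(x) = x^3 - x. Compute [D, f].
3 x^{2} - 1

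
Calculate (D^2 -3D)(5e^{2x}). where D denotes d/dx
- 10 e^{2 x}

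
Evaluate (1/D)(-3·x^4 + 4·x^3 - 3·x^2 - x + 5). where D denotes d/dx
- \frac{3 x^{5}}{5} + x^{4} - x^{3} - \frac{x^{2}}{2} + 5 x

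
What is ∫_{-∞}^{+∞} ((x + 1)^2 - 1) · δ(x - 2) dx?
8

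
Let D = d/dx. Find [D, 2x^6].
12 x^{5}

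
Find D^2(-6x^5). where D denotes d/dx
- 120 x^{3}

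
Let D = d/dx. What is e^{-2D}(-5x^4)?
- 5 x^{4} + 40 x^{3} - 120 x^{2} + 160 x - 80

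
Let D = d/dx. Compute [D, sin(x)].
\cos{\left(x \right)}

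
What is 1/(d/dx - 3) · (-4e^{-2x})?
\frac{4 e^{- 2 x}}{5}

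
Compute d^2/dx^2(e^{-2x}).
4 e^{- 2 x}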